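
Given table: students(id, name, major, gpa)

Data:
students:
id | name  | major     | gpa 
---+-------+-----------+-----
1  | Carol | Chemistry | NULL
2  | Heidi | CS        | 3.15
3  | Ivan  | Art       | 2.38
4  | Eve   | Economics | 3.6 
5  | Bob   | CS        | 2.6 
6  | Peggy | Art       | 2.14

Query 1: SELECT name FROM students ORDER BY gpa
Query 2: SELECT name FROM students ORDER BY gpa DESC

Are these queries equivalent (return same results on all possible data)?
No, not equivalent

Query 1 returns: [('Carol',), ('Peggy',), ('Ivan',), ('Bob',), ('Heidi',), ('Eve',)]
Query 2 returns: [('Eve',), ('Heidi',), ('Bob',), ('Ivan',), ('Peggy',), ('Carol',)]

Reason: ASC vs DESC gives opposite ordering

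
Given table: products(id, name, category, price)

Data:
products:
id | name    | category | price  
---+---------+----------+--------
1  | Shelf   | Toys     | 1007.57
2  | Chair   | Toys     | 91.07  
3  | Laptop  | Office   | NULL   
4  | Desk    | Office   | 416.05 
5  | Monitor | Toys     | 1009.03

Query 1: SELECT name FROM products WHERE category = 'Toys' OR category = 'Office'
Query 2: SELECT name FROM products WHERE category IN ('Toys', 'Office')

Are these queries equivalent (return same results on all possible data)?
Yes, equivalent

Both queries return: [('Chair',), ('Desk',), ('Laptop',), ('Monitor',), ('Shelf',)]

Reason: OR vs IN are equivalent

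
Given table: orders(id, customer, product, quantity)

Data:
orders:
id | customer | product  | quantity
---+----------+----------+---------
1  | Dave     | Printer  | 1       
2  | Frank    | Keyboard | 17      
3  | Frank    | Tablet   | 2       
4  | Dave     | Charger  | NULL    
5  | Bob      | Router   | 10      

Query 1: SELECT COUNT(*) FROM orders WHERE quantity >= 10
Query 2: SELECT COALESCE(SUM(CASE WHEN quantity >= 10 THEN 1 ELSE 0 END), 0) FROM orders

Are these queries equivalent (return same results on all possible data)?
Yes, equivalent

Both queries return: [(2,)]

Reason: COUNT with WHERE vs conditional SUM (COALESCE handles empty-table NULL)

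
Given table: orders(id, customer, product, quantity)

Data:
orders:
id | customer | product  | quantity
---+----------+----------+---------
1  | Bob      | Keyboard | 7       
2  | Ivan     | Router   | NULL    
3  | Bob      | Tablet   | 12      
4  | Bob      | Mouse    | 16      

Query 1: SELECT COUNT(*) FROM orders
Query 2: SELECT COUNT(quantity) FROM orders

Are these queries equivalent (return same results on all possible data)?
No, not equivalent

Query 1 returns: [(4,)]
Query 2 returns: [(3,)]

Reason: COUNT(*) includes NULLs, COUNT(column) excludes them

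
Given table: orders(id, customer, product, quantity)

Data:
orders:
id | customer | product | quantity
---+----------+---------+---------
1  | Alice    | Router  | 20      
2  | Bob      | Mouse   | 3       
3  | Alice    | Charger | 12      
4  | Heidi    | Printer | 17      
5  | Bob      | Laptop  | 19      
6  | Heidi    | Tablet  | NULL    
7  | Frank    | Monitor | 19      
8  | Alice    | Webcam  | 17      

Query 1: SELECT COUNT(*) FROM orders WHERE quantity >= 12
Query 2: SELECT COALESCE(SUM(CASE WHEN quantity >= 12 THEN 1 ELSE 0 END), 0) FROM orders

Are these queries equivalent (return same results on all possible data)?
Yes, equivalent

Both queries return: [(6,)]

Reason: COUNT with WHERE vs conditional SUM (COALESCE handles empty-table NULL)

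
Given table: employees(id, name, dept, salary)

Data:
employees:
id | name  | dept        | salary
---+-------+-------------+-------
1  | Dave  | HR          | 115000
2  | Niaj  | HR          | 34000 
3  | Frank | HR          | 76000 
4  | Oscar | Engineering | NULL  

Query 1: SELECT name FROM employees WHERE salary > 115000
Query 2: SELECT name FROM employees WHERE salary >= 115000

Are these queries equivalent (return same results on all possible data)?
No, not equivalent

Query 1 returns: []
Query 2 returns: [('Dave',)]

Reason: > vs >= gives different results when salary = 115000 exists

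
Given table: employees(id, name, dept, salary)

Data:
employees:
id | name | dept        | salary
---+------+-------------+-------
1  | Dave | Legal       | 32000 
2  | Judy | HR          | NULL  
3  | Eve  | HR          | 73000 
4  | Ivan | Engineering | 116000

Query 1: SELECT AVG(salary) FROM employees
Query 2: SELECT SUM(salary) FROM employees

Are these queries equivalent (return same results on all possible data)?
No, not equivalent

Query 1 returns: [(73666.66666666667,)]
Query 2 returns: [(221000,)]

Reason: AVG vs SUM give different aggregate values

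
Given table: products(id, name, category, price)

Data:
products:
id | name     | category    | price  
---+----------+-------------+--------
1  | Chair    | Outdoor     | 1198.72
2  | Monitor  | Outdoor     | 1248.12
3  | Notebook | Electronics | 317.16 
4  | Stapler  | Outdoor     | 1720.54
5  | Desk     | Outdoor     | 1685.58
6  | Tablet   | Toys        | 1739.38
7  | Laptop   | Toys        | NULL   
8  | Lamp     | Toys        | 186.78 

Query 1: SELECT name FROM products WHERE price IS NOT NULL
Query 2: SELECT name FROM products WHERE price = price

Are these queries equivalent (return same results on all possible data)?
Yes, equivalent

Both queries return: [('Chair',), ('Desk',), ('Lamp',), ('Monitor',), ('Notebook',), ('Stapler',), ('Tablet',)]

Reason: IS NOT NULL vs self-equality (both exclude NULLs)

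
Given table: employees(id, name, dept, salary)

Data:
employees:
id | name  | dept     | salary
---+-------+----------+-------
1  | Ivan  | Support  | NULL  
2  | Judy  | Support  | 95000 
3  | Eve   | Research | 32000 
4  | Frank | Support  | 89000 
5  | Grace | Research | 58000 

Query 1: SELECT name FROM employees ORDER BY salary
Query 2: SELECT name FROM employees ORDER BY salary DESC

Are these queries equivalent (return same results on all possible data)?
No, not equivalent

Query 1 returns: [('Ivan',), ('Eve',), ('Grace',), ('Frank',), ('Judy',)]
Query 2 returns: [('Judy',), ('Frank',), ('Grace',), ('Eve',), ('Ivan',)]

Reason: ASC vs DESC gives opposite ordering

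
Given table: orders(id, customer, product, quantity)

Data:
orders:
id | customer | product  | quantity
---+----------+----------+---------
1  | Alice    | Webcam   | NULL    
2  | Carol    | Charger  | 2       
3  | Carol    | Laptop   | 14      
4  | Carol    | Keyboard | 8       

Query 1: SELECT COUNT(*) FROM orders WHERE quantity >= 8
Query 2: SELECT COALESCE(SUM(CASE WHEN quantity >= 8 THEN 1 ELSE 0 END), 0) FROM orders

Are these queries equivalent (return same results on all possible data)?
Yes, equivalent

Both queries return: [(2,)]

Reason: COUNT with WHERE vs conditional SUM (COALESCE handles empty-table NULL)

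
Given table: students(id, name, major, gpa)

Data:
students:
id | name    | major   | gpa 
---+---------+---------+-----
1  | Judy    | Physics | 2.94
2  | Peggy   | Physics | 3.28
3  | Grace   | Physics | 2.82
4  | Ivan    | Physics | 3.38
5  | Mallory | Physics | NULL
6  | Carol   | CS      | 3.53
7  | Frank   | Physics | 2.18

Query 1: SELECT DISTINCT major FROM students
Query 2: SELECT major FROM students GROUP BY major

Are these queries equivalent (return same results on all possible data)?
Yes, equivalent

Both queries return: [('CS',), ('Physics',)]

Reason: Both get unique majors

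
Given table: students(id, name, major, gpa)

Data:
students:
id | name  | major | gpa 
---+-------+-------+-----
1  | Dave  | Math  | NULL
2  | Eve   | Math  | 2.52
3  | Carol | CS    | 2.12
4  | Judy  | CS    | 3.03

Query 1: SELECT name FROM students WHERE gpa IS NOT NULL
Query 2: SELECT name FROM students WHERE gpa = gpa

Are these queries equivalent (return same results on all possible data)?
Yes, equivalent

Both queries return: [('Carol',), ('Eve',), ('Judy',)]

Reason: IS NOT NULL vs self-equality (both exclude NULLs)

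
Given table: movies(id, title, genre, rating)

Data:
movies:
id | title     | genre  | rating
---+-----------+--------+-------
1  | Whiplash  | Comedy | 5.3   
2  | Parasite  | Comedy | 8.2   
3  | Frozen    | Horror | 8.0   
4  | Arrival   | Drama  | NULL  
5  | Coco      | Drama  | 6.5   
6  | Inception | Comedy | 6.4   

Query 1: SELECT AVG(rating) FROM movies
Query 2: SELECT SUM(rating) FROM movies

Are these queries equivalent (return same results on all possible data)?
No, not equivalent

Query 1 returns: [(6.88,)]
Query 2 returns: [(34.4,)]

Reason: AVG vs SUM give different aggregate values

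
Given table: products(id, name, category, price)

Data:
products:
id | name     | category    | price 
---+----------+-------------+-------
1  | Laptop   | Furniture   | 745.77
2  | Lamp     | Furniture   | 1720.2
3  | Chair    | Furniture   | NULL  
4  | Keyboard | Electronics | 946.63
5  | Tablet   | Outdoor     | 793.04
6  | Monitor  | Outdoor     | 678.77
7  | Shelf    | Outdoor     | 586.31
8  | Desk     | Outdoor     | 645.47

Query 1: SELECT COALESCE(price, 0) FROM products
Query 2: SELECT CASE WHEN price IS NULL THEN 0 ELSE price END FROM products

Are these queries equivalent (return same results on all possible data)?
Yes, equivalent

Both queries return: [(0,), (586.31,), (645.47,), (678.77,), (745.77,), (793.04,), (946.63,), (1720.2,)]

Reason: COALESCE vs CASE for NULL handling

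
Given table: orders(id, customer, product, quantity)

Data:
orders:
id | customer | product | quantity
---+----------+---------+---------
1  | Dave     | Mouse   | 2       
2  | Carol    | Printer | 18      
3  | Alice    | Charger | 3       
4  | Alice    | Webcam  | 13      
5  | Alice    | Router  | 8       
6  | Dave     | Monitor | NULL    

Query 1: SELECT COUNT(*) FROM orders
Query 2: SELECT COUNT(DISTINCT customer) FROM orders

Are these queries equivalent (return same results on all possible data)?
No, not equivalent

Query 1 returns: [(6,)]
Query 2 returns: [(3,)]

Reason: COUNT(*) counts rows, COUNT(DISTINCT customer) counts unique customers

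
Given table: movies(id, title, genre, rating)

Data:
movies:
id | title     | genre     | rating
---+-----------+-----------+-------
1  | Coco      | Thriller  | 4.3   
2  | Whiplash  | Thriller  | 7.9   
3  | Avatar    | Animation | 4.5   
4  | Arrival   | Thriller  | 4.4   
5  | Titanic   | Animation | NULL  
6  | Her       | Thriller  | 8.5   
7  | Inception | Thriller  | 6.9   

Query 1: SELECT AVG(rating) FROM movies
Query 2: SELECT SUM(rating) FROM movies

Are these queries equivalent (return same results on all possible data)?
No, not equivalent

Query 1 returns: [(6.083333333333333,)]
Query 2 returns: [(36.5,)]

Reason: AVG vs SUM give different aggregate values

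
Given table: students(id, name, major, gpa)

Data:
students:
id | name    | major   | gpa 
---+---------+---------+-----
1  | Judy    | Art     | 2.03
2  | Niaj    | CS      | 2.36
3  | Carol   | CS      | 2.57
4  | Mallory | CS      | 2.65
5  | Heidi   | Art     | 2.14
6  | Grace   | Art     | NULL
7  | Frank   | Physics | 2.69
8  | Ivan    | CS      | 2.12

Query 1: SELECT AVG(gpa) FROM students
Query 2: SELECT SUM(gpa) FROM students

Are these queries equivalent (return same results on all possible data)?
No, not equivalent

Query 1 returns: [(2.3657142857142857,)]
Query 2 returns: [(16.56,)]

Reason: AVG vs SUM give different aggregate values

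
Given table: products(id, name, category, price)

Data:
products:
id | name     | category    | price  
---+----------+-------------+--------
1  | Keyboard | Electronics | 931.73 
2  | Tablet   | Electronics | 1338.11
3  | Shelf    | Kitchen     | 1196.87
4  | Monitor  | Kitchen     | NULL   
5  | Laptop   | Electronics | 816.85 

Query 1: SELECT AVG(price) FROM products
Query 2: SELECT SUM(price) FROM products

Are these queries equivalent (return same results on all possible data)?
No, not equivalent

Query 1 returns: [(1070.8899999999999,)]
Query 2 returns: [(4283.5599999999995,)]

Reason: AVG vs SUM give different aggregate values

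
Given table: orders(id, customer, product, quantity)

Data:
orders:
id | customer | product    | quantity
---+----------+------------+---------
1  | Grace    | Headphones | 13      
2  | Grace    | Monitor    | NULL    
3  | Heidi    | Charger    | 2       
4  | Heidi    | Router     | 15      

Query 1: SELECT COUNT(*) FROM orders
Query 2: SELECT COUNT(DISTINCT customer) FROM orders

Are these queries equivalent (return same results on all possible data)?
No, not equivalent

Query 1 returns: [(4,)]
Query 2 returns: [(2,)]

Reason: COUNT(*) counts rows, COUNT(DISTINCT customer) counts unique customers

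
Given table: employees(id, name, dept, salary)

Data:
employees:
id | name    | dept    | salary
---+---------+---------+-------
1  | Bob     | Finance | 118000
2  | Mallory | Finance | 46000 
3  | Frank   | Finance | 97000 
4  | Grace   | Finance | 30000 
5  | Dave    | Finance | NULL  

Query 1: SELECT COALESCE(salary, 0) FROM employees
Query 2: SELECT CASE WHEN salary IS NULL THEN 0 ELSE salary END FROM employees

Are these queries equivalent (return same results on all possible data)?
Yes, equivalent

Both queries return: [(0,), (30000,), (46000,), (97000,), (118000,)]

Reason: COALESCE vs CASE for NULL handling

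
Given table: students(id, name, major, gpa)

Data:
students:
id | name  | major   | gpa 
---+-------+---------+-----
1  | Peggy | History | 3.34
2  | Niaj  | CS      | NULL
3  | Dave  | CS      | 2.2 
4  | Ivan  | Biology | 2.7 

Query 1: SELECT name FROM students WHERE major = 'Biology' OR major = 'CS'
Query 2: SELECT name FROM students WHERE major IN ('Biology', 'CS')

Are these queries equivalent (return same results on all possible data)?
Yes, equivalent

Both queries return: [('Dave',), ('Ivan',), ('Niaj',)]

Reason: OR vs IN are equivalent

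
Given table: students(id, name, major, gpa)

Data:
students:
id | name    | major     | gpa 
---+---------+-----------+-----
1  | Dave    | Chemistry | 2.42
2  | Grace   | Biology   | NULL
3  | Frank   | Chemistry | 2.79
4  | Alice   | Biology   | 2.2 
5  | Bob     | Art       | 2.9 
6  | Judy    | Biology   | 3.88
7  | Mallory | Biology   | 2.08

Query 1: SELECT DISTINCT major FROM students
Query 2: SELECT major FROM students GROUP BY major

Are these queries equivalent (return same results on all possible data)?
Yes, equivalent

Both queries return: [('Art',), ('Biology',), ('Chemistry',)]

Reason: Both get unique majors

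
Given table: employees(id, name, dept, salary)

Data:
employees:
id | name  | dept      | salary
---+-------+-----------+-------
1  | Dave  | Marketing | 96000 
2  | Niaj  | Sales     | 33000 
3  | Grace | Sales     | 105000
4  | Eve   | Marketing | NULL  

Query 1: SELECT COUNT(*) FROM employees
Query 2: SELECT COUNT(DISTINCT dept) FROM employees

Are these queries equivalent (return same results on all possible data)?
No, not equivalent

Query 1 returns: [(4,)]
Query 2 returns: [(2,)]

Reason: COUNT(*) counts rows, COUNT(DISTINCT dept) counts unique depts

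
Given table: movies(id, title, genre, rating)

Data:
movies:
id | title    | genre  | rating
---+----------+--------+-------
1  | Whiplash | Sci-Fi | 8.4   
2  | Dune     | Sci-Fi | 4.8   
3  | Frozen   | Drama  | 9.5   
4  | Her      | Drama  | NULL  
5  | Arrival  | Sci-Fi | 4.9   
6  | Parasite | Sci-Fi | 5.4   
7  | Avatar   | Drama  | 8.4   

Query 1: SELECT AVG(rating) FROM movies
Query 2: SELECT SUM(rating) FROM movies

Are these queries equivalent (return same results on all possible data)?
No, not equivalent

Query 1 returns: [(6.8999999999999995,)]
Query 2 returns: [(41.4,)]

Reason: AVG vs SUM give different aggregate values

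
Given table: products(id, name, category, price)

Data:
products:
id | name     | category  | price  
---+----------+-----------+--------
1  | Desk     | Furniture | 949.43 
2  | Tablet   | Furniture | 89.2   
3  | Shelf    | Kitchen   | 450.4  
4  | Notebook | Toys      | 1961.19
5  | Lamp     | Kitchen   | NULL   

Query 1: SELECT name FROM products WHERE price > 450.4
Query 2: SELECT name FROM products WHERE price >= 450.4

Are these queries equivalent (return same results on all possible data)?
No, not equivalent

Query 1 returns: [('Desk',), ('Notebook',)]
Query 2 returns: [('Desk',), ('Shelf',), ('Notebook',)]

Reason: > vs >= gives different results when price = 450.4 exists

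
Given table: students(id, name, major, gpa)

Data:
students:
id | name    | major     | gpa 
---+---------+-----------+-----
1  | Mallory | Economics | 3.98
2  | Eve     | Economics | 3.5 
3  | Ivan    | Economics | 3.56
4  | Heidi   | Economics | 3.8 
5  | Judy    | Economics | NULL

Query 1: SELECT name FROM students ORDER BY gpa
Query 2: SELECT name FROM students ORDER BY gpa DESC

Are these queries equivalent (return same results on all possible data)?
No, not equivalent

Query 1 returns: [('Judy',), ('Eve',), ('Ivan',), ('Heidi',), ('Mallory',)]
Query 2 returns: [('Mallory',), ('Heidi',), ('Ivan',), ('Eve',), ('Judy',)]

Reason: ASC vs DESC gives opposite ordering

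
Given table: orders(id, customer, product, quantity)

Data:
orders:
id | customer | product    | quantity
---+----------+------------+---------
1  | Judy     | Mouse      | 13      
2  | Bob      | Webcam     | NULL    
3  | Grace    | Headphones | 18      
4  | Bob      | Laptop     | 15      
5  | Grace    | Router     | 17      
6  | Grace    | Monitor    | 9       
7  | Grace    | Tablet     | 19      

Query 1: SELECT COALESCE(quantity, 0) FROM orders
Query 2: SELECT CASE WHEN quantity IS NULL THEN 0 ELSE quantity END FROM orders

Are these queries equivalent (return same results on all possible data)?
Yes, equivalent

Both queries return: [(0,), (9,), (13,), (15,), (17,), (18,), (19,)]

Reason: COALESCE vs CASE for NULL handling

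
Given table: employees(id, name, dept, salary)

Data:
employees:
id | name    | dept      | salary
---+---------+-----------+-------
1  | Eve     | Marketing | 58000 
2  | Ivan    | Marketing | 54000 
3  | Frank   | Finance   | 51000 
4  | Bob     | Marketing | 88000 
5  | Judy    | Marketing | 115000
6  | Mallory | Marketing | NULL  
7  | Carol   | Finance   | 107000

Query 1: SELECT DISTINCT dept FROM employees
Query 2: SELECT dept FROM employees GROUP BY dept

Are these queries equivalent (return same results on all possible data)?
Yes, equivalent

Both queries return: [('Finance',), ('Marketing',)]

Reason: Both get unique depts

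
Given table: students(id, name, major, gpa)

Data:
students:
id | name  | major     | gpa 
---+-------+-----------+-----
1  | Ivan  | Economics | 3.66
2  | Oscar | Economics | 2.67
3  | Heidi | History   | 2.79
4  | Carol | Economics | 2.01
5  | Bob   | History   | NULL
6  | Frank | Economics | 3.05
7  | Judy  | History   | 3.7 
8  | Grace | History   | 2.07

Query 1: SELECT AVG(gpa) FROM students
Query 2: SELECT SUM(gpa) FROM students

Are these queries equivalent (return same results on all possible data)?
No, not equivalent

Query 1 returns: [(2.85,)]
Query 2 returns: [(19.95,)]

Reason: AVG vs SUM give different aggregate values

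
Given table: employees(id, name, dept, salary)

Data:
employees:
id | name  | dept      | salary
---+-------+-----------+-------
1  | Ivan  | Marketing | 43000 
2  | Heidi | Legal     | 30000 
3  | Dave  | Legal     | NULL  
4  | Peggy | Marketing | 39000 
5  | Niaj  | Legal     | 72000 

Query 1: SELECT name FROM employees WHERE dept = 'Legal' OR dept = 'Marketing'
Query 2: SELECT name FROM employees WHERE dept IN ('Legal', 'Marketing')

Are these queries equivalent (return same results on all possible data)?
Yes, equivalent

Both queries return: [('Dave',), ('Heidi',), ('Ivan',), ('Niaj',), ('Peggy',)]

Reason: OR vs IN are equivalent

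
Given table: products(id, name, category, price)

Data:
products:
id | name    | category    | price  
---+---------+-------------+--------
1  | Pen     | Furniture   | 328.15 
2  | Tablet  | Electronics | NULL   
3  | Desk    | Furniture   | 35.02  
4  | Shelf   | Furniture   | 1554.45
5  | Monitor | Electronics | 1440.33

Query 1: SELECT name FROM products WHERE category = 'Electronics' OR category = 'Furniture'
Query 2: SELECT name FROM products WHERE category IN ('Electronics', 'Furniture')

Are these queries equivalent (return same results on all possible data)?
Yes, equivalent

Both queries return: [('Desk',), ('Monitor',), ('Pen',), ('Shelf',), ('Tablet',)]

Reason: OR vs IN are equivalent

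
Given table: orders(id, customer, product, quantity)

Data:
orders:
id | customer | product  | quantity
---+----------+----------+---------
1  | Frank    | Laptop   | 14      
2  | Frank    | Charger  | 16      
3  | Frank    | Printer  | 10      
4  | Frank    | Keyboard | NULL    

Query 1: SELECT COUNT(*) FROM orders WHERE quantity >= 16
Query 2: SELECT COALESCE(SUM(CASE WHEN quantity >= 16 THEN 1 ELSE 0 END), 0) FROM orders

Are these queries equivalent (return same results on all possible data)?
Yes, equivalent

Both queries return: [(1,)]

Reason: COUNT with WHERE vs conditional SUM (COALESCE handles empty-table NULL)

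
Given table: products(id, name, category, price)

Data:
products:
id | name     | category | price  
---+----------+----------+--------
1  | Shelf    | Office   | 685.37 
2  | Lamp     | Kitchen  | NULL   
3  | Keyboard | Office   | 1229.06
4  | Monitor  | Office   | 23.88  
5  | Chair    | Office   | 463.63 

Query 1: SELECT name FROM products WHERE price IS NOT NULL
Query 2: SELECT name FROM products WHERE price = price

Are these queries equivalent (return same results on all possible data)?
Yes, equivalent

Both queries return: [('Chair',), ('Keyboard',), ('Monitor',), ('Shelf',)]

Reason: IS NOT NULL vs self-equality (both exclude NULLs)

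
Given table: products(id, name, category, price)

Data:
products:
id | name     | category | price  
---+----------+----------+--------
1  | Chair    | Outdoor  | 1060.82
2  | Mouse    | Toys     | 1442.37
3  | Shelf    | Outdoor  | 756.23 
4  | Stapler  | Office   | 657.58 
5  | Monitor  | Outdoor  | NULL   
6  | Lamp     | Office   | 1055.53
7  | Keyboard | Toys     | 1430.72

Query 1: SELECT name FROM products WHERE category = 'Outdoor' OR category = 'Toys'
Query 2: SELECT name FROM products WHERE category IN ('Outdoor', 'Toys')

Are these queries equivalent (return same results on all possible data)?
Yes, equivalent

Both queries return: [('Chair',), ('Keyboard',), ('Monitor',), ('Mouse',), ('Shelf',)]

Reason: OR vs IN are equivalent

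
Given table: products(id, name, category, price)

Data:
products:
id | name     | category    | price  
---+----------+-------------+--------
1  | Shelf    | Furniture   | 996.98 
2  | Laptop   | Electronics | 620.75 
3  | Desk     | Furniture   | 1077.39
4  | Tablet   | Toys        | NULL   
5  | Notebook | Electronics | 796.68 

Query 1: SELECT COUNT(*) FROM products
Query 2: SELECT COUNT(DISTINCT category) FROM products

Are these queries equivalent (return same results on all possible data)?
No, not equivalent

Query 1 returns: [(5,)]
Query 2 returns: [(3,)]

Reason: COUNT(*) counts rows, COUNT(DISTINCT category) counts unique categorys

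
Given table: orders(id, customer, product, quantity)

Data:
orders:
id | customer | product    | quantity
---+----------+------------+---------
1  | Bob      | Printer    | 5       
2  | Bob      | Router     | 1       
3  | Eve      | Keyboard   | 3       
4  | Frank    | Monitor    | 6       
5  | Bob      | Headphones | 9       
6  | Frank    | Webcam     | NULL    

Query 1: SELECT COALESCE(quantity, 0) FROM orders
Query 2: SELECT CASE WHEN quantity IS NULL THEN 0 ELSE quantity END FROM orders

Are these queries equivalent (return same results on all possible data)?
Yes, equivalent

Both queries return: [(0,), (1,), (3,), (5,), (6,), (9,)]

Reason: COALESCE vs CASE for NULL handling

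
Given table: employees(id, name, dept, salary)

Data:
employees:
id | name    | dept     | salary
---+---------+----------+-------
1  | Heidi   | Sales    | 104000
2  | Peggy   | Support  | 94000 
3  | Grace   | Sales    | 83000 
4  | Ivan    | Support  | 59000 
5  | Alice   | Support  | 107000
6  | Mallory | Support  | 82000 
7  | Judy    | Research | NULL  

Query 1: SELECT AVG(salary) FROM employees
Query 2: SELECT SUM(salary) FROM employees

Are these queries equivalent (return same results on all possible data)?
No, not equivalent

Query 1 returns: [(88166.66666666667,)]
Query 2 returns: [(529000,)]

Reason: AVG vs SUM give different aggregate values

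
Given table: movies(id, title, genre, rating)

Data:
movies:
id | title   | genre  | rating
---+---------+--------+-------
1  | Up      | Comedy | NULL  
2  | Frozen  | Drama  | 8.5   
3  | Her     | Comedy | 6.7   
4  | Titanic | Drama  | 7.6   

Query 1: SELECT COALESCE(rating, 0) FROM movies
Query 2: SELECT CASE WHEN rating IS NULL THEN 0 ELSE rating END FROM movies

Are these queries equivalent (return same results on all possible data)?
Yes, equivalent

Both queries return: [(0,), (6.7,), (7.6,), (8.5,)]

Reason: COALESCE vs CASE for NULL handling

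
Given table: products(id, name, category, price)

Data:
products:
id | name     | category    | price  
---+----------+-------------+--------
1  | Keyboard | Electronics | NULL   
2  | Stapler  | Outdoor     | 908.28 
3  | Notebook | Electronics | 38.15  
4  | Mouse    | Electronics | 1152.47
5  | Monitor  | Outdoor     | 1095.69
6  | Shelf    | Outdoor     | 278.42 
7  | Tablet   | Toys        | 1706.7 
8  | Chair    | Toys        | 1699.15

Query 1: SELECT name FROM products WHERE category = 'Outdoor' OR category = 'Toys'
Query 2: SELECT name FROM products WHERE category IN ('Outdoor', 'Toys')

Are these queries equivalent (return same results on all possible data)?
Yes, equivalent

Both queries return: [('Chair',), ('Monitor',), ('Shelf',), ('Stapler',), ('Tablet',)]

Reason: OR vs IN are equivalent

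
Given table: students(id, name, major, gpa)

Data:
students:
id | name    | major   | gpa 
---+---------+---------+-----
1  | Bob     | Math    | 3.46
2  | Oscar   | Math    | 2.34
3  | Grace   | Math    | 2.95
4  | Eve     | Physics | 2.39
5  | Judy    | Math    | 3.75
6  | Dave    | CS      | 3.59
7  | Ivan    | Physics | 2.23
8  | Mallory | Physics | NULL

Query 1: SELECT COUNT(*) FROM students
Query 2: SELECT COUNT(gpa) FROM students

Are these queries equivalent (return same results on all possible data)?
No, not equivalent

Query 1 returns: [(8,)]
Query 2 returns: [(7,)]

Reason: COUNT(*) includes NULLs, COUNT(column) excludes them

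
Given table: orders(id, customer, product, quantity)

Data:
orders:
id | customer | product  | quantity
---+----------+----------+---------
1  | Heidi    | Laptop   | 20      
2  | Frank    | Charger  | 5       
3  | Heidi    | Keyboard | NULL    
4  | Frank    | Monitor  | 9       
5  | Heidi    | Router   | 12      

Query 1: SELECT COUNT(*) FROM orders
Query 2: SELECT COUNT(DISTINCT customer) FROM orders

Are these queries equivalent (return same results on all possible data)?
No, not equivalent

Query 1 returns: [(5,)]
Query 2 returns: [(2,)]

Reason: COUNT(*) counts rows, COUNT(DISTINCT customer) counts unique customers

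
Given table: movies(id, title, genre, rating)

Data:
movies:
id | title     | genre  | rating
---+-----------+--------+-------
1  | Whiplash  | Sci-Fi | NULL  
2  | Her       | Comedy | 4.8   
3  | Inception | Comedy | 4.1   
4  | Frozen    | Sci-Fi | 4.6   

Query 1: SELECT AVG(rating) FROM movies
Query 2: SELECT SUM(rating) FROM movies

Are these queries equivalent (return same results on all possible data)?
No, not equivalent

Query 1 returns: [(4.5,)]
Query 2 returns: [(13.5,)]

Reason: AVG vs SUM give different aggregate values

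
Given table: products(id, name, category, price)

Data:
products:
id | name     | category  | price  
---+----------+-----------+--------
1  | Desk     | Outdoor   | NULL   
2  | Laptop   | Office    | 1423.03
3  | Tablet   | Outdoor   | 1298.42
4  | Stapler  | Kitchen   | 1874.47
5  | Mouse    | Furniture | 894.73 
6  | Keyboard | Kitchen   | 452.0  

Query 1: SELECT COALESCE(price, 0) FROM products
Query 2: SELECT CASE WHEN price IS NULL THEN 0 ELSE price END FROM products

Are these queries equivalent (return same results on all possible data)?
Yes, equivalent

Both queries return: [(0,), (452.0,), (894.73,), (1298.42,), (1423.03,), (1874.47,)]

Reason: COALESCE vs CASE for NULL handling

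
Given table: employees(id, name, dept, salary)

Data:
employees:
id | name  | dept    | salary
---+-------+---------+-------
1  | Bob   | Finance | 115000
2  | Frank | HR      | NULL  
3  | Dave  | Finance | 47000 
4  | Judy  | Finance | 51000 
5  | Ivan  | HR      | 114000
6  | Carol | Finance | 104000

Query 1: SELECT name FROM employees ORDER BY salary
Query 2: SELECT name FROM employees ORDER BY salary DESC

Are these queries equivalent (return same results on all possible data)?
No, not equivalent

Query 1 returns: [('Frank',), ('Dave',), ('Judy',), ('Carol',), ('Ivan',), ('Bob',)]
Query 2 returns: [('Bob',), ('Ivan',), ('Carol',), ('Judy',), ('Dave',), ('Frank',)]

Reason: ASC vs DESC gives opposite ordering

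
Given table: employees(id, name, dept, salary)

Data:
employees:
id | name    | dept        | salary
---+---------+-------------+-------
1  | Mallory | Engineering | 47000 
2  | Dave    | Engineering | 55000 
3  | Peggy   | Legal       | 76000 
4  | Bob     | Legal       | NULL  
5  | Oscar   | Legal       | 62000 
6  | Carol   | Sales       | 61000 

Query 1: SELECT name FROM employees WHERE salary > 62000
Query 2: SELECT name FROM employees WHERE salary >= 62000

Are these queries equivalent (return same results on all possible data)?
No, not equivalent

Query 1 returns: [('Peggy',)]
Query 2 returns: [('Peggy',), ('Oscar',)]

Reason: > vs >= gives different results when salary = 62000 exists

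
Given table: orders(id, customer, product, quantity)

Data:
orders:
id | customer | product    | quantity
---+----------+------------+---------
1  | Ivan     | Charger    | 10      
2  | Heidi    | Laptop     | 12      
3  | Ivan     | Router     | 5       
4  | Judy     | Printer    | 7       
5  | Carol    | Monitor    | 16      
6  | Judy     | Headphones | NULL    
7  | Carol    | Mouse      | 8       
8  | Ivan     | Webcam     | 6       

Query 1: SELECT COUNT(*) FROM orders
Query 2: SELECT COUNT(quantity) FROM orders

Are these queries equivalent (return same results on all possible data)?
No, not equivalent

Query 1 returns: [(8,)]
Query 2 returns: [(7,)]

Reason: COUNT(*) includes NULLs, COUNT(column) excludes them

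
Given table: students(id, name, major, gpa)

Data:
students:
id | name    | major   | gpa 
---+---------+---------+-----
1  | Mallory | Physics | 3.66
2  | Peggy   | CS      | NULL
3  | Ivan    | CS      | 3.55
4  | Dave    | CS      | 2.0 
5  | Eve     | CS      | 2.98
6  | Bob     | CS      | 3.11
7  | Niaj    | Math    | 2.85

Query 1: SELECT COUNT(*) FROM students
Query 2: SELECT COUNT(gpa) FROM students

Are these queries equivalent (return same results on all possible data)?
No, not equivalent

Query 1 returns: [(7,)]
Query 2 returns: [(6,)]

Reason: COUNT(*) includes NULLs, COUNT(column) excludes them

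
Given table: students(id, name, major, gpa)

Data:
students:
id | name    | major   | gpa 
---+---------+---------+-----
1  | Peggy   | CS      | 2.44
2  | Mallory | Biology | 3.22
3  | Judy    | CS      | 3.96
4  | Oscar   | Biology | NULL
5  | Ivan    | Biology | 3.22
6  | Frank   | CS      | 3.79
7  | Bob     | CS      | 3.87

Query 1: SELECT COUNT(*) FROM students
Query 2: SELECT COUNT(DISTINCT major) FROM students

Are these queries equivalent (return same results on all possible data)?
No, not equivalent

Query 1 returns: [(7,)]
Query 2 returns: [(2,)]

Reason: COUNT(*) counts rows, COUNT(DISTINCT major) counts unique majors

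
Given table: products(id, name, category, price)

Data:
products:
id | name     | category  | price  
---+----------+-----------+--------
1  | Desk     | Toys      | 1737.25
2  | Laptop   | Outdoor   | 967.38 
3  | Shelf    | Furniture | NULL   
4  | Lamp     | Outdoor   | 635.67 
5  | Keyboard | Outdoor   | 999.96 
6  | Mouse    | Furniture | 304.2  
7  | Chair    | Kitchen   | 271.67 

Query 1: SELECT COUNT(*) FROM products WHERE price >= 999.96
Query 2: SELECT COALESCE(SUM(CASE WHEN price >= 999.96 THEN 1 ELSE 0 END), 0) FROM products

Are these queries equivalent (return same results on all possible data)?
Yes, equivalent

Both queries return: [(2,)]

Reason: COUNT with WHERE vs conditional SUM (COALESCE handles empty-table NULL)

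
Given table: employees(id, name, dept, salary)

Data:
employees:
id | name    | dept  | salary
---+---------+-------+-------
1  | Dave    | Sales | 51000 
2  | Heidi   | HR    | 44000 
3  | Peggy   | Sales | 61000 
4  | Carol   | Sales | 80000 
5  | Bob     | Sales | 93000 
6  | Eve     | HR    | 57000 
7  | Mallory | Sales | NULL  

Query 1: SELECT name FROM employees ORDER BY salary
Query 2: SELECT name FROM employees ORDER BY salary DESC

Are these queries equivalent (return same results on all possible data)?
No, not equivalent

Query 1 returns: [('Mallory',), ('Heidi',), ('Dave',), ('Eve',), ('Peggy',), ('Carol',), ('Bob',)]
Query 2 returns: [('Bob',), ('Carol',), ('Peggy',), ('Eve',), ('Dave',), ('Heidi',), ('Mallory',)]

Reason: ASC vs DESC gives opposite ordering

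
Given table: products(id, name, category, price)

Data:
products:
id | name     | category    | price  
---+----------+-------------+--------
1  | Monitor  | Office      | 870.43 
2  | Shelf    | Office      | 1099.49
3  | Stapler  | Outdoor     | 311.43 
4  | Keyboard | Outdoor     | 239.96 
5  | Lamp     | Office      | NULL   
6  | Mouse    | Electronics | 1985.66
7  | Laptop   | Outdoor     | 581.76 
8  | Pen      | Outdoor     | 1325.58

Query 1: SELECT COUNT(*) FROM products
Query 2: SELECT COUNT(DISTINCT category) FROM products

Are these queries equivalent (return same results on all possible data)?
No, not equivalent

Query 1 returns: [(8,)]
Query 2 returns: [(3,)]

Reason: COUNT(*) counts rows, COUNT(DISTINCT category) counts unique categorys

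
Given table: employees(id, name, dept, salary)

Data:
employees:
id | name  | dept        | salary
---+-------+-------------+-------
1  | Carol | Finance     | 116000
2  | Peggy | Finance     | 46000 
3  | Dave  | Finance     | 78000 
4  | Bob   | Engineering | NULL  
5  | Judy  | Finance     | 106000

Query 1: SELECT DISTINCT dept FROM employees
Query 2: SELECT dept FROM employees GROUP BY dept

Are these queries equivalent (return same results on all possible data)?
Yes, equivalent

Both queries return: [('Engineering',), ('Finance',)]

Reason: Both get unique depts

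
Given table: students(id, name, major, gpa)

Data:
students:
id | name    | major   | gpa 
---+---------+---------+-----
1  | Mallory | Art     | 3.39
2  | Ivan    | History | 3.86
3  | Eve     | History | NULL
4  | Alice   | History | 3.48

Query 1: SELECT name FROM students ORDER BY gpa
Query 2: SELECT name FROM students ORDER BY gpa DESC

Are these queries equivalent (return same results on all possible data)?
No, not equivalent

Query 1 returns: [('Eve',), ('Mallory',), ('Alice',), ('Ivan',)]
Query 2 returns: [('Ivan',), ('Alice',), ('Mallory',), ('Eve',)]

Reason: ASC vs DESC gives opposite ordering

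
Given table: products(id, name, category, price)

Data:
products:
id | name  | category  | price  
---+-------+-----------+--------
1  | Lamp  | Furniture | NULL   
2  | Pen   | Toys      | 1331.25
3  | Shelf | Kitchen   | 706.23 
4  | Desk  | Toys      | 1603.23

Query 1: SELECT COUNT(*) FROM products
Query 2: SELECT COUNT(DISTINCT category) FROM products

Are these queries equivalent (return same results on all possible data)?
No, not equivalent

Query 1 returns: [(4,)]
Query 2 returns: [(3,)]

Reason: COUNT(*) counts rows, COUNT(DISTINCT category) counts unique categorys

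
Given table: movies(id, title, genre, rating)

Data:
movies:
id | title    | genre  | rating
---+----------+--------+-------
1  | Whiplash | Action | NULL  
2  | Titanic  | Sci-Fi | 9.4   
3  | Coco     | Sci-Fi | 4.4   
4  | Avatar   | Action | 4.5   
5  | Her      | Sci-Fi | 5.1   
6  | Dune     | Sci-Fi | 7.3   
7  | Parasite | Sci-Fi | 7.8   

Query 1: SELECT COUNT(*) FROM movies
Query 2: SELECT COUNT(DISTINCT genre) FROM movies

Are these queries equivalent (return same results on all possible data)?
No, not equivalent

Query 1 returns: [(7,)]
Query 2 returns: [(2,)]

Reason: COUNT(*) counts rows, COUNT(DISTINCT genre) counts unique genres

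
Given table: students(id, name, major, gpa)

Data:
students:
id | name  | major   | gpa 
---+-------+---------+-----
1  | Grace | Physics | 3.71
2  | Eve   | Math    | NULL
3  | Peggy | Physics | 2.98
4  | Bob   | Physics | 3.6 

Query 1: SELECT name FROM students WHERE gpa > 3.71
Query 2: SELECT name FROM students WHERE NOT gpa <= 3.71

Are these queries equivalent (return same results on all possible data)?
Yes, equivalent

Both queries return: []

Reason: Both filter gpa > 3.71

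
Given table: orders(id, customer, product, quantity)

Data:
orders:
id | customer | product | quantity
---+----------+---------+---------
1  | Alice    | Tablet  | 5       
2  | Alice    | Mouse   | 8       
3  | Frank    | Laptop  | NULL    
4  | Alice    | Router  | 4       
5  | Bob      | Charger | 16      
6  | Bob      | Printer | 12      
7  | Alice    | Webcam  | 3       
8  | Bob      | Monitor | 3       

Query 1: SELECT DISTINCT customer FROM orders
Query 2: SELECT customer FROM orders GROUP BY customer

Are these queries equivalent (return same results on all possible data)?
Yes, equivalent

Both queries return: [('Alice',), ('Bob',), ('Frank',)]

Reason: Both get unique customers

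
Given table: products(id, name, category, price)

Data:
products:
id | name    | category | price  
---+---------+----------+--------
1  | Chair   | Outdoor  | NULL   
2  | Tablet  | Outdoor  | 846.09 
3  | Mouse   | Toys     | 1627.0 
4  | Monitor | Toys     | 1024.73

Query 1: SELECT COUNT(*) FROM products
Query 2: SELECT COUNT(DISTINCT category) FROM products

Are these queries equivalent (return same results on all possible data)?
No, not equivalent

Query 1 returns: [(4,)]
Query 2 returns: [(2,)]

Reason: COUNT(*) counts rows, COUNT(DISTINCT category) counts unique categorys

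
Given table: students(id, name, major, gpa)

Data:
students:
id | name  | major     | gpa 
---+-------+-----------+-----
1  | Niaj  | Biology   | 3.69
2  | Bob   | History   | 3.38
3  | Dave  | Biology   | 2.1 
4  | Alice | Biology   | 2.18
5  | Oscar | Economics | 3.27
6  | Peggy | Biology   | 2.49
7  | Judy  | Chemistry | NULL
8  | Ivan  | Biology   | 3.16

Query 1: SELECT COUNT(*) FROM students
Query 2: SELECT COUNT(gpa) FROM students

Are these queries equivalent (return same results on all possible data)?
No, not equivalent

Query 1 returns: [(8,)]
Query 2 returns: [(7,)]

Reason: COUNT(*) includes NULLs, COUNT(column) excludes them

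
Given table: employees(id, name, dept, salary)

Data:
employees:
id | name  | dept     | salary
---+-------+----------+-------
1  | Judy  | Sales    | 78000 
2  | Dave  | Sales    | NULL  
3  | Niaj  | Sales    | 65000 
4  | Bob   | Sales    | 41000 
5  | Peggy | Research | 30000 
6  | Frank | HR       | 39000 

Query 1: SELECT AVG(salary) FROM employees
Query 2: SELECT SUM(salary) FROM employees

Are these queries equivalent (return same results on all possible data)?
No, not equivalent

Query 1 returns: [(50600.0,)]
Query 2 returns: [(253000,)]

Reason: AVG vs SUM give different aggregate values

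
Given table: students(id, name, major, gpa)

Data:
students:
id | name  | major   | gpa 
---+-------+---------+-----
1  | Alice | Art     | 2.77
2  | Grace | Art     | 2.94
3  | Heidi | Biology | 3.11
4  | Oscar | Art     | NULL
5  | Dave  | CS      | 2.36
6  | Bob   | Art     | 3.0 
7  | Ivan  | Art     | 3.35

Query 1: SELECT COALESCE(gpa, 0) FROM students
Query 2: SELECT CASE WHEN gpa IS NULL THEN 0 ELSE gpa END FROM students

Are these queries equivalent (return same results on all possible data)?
Yes, equivalent

Both queries return: [(0,), (2.36,), (2.77,), (2.94,), (3.0,), (3.11,), (3.35,)]

Reason: COALESCE vs CASE for NULL handling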